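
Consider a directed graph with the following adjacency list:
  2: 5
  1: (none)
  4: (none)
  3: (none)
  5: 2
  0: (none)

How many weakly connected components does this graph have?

5

From 0: component {0}.
From 1: component {1}.
From 2: component {2, 5}.
From 3: component {3}.
From 4: component {4}.
That's 5 components.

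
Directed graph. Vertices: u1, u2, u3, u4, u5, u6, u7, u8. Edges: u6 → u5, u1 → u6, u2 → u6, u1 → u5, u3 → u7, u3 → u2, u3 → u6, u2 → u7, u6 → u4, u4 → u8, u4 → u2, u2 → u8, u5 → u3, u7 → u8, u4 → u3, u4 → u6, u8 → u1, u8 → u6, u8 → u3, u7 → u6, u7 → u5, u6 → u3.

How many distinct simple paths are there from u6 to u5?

u6→u3→u2→u7→u5
u6→u3→u2→u7→u8→u1→u5
u6→u3→u2→u8→u1→u5
u6→u3→u7→u5
u6→u3→u7→u8→u1→u5
u6→u4→u2→u7→u5
u6→u4→u2→u7→u8→u1→u5
u6→u4→u2→u8→u1→u5
... and 10 more.

18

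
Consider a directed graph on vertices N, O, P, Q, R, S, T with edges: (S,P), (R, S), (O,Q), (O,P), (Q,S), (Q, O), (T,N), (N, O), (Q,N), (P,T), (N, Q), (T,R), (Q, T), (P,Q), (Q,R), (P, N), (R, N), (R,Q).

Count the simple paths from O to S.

O→P→N→Q→R→S
O→P→N→Q→S
O→P→N→Q→T→R→S
O→P→Q→R→S
O→P→Q→S
O→P→Q→T→R→S
O→P→T→N→Q→R→S
O→P→T→N→Q→S
O→P→T→R→N→Q→S
O→P→T→R→Q→S
O→P→T→R→S
O→Q→R→S
O→Q→S
O→Q→T→R→S

14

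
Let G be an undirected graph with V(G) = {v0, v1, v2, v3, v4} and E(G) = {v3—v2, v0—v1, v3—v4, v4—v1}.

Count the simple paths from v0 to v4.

v0–v1–v4

1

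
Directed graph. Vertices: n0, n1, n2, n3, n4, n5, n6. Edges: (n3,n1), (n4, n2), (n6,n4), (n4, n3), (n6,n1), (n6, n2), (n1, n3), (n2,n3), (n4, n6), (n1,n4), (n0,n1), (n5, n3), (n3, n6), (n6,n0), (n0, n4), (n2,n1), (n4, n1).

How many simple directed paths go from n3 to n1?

n3→n1
n3→n6→n0→n1
n3→n6→n0→n4→n1
n3→n6→n0→n4→n2→n1
n3→n6→n1
n3→n6→n2→n1
n3→n6→n4→n1
n3→n6→n4→n2→n1

8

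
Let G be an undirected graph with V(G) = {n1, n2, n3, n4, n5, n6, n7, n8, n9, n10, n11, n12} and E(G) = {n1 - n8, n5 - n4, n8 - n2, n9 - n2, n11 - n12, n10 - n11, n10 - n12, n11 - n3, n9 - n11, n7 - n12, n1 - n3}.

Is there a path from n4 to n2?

No

Explore from n4.
Distance 1: reach n5.
The search is exhausted without reaching n2; it lies in a different component.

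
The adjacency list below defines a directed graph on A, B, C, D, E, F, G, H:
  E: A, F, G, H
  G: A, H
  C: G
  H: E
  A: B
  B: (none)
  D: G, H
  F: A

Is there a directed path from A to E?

No

Explore from A.
Distance 1: reach B.
The search from A is exhausted; no directed path reaches E.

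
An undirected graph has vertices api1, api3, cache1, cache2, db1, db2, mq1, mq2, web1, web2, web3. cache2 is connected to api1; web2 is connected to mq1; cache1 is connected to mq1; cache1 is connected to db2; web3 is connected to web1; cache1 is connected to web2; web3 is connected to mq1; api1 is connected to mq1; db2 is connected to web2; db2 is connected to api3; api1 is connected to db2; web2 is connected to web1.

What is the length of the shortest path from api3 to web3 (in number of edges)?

Distance 0: api3.
Distance 1: db2.
Distance 2: api1, cache1, web2.
Distance 3: cache2, mq1, web1.
Distance 4: web3 — contains web3.

4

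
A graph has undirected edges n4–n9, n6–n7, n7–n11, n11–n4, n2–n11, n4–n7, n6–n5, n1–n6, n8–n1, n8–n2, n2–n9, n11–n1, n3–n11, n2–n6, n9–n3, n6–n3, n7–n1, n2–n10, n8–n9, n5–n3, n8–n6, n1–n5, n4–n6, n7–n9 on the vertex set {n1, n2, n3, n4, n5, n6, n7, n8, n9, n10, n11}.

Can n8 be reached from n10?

Yes

Explore from n10.
Distance 1: reach n2.
Distance 2: reach n6, n8, n9, n11.
Found n8.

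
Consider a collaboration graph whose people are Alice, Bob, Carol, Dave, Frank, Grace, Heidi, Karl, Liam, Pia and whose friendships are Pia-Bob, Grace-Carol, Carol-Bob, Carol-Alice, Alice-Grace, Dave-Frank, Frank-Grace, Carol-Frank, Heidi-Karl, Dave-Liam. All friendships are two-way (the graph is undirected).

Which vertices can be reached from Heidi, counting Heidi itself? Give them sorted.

Heidi, Karl

Start at Heidi.
Its neighbours: Karl.
Nothing further is reachable.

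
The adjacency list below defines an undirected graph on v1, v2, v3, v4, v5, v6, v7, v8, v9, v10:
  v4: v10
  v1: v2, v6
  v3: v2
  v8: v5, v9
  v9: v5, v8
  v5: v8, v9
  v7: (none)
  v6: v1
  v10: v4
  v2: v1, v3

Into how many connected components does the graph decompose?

4

From v1: component {v1, v2, v3, v6}.
From v4: component {v4, v10}.
From v5: component {v5, v8, v9}.
From v7: component {v7}.
That's 4 components.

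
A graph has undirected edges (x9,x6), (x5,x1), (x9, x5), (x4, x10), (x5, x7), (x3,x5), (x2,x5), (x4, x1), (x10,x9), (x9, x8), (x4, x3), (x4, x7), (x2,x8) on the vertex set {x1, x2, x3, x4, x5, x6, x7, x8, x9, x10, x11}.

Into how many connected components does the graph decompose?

2

From x1: component {x1, x2, x3, x4, x5, x6, x7, x8, x9, x10}.
From x11: component {x11}.
That's 2 components.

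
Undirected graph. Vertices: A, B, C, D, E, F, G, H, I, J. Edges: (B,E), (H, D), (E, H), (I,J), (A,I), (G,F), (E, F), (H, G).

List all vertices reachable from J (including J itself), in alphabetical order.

Start at J.
Its neighbours: I.
Then their neighbours: A.
Nothing further is reachable.

A, I, J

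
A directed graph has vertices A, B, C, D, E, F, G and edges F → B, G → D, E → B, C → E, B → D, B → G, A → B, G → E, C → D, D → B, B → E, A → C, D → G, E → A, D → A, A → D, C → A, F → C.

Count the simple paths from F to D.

15

F→B→D
F→B→E→A→C→D
F→B→E→A→D
F→B→G→D
F→B→G→E→A→C→D
F→B→G→E→A→D
F→C→A→B→D
F→C→A→B→G→D
F→C→A→D
F→C→D
F→C→E→A→B→D
F→C→E→A→B→G→D
F→C→E→A→D
F→C→E→B→D
F→C→E→B→G→D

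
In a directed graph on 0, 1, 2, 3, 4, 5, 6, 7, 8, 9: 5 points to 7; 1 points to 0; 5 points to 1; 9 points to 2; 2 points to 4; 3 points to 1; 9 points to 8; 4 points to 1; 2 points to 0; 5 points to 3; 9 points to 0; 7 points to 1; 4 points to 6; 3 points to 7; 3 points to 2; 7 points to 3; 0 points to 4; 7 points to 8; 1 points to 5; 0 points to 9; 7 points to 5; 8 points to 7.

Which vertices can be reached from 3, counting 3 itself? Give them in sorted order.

0, 1, 2, 3, 4, 5, 6, 7, 8, 9

Start at 3.
Its neighbours: 1, 2, 7.
Then their neighbours: 0, 4, 5, 8.
Then next layer: 6, 9.
Every vertex is now reached.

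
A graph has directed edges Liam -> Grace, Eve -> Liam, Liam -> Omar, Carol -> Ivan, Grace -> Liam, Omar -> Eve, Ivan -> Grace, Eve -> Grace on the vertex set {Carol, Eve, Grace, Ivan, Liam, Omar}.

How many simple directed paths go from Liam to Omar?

1

Liam→Omar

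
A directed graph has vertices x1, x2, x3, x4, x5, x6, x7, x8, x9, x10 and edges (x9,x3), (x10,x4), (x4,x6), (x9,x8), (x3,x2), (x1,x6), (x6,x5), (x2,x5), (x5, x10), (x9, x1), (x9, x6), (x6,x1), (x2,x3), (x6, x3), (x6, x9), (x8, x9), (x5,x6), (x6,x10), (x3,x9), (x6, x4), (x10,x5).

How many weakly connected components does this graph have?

2

From x1: component {x1, x2, x3, x4, x5, x6, x8, x9, x10}.
From x7: component {x7}.
That's 2 components.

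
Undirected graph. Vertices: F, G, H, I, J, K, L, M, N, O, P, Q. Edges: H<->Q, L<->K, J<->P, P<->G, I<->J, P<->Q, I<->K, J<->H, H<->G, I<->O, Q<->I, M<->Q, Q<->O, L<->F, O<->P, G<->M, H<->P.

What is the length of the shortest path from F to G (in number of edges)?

Distance 0: F.
Distance 1: L.
Distance 2: K.
Distance 3: I.
Distance 4: J, O, Q.
Distance 5: H, M, P.
Distance 6: G — contains G.

6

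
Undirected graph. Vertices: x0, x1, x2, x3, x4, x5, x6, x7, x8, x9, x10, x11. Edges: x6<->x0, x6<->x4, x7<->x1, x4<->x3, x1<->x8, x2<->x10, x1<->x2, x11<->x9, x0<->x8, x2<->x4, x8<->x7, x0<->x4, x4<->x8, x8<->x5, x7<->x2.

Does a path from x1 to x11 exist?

Explore from x1.
Distance 1: reach x2, x7, x8.
Distance 2: reach x0, x4, x5, x10.
Distance 3: reach x3, x6.
The search is exhausted without reaching x11; it lies in a different component.

No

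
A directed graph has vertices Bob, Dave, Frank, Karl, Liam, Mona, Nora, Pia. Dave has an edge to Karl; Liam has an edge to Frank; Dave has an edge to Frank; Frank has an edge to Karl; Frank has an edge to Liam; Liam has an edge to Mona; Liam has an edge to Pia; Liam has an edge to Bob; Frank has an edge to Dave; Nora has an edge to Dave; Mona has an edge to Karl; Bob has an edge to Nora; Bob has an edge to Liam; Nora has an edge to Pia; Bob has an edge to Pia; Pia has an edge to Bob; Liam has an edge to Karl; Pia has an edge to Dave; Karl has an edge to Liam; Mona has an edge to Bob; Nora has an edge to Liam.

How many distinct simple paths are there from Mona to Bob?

Mona→Bob
Mona→Karl→Liam→Bob
Mona→Karl→Liam→Pia→Bob

3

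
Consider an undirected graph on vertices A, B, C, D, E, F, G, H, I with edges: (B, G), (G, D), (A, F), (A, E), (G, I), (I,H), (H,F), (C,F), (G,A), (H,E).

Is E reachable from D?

Yes

Explore from D.
Distance 1: reach G.
Distance 2: reach A, B, I.
Distance 3: reach E, F, H.
Found E.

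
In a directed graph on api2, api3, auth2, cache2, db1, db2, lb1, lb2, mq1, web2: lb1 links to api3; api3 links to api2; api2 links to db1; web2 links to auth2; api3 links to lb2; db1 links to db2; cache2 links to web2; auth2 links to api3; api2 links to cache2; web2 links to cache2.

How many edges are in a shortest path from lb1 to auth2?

Distance 0: lb1.
Distance 1: api3.
Distance 2: api2, lb2.
Distance 3: cache2, db1.
Distance 4: db2, web2.
Distance 5: auth2 — contains auth2.

5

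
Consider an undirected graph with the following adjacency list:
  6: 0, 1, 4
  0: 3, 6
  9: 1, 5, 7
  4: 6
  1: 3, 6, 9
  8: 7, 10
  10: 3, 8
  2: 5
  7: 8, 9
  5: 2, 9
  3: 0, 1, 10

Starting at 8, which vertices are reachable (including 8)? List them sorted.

Start at 8.
Its neighbours: 7, 10.
Then their neighbours: 3, 9.
Then next layer: 0, 1, 5.
Then next layer: 2, 6.
Then next layer: 4.
Every vertex is now reached.

0, 1, 2, 3, 4, 5, 6, 7, 8, 9, 10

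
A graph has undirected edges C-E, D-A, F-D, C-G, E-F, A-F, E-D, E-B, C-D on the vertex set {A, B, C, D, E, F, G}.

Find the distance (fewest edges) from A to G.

Distance 0: A.
Distance 1: D, F.
Distance 2: C, E.
Distance 3: B, G — contains G.

3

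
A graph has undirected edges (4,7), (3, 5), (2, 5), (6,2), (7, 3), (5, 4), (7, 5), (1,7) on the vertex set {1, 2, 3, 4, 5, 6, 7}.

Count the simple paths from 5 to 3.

5–3
5–4–7–3
5–7–3

3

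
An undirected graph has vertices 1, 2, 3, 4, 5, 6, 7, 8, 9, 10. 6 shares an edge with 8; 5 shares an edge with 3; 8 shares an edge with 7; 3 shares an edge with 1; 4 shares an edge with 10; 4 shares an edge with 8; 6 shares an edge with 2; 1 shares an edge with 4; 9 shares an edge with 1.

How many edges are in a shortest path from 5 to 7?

Distance 0: 5.
Distance 1: 3.
Distance 2: 1.
Distance 3: 4, 9.
Distance 4: 8, 10.
Distance 5: 6, 7 — contains 7.

5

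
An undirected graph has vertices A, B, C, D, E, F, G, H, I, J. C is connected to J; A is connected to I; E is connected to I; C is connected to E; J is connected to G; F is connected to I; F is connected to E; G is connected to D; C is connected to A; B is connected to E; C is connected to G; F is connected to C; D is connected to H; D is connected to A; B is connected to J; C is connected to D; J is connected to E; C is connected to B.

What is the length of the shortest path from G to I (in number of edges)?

3

Distance 0: G.
Distance 1: C, D, J.
Distance 2: A, B, E, F, H.
Distance 3: I — contains I.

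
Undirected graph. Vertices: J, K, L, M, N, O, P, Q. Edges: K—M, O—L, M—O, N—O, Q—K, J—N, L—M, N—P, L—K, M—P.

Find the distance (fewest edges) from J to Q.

5

Distance 0: J.
Distance 1: N.
Distance 2: O, P.
Distance 3: L, M.
Distance 4: K.
Distance 5: Q — contains Q.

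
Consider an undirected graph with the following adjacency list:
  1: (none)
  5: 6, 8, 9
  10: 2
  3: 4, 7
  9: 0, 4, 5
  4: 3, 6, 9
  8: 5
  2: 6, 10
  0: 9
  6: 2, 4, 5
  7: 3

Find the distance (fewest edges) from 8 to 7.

5

Distance 0: 8.
Distance 1: 5.
Distance 2: 6, 9.
Distance 3: 0, 2, 4.
Distance 4: 3, 10.
Distance 5: 7 — contains 7.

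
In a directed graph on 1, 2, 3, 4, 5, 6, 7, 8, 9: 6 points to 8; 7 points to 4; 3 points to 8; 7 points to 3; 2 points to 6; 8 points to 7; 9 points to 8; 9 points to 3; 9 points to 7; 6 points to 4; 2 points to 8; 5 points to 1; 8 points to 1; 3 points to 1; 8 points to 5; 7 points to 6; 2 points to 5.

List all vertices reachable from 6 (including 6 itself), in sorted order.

1, 3, 4, 5, 6, 7, 8

Start at 6.
Its neighbours: 4, 8.
Then their neighbours: 1, 5, 7.
Then next layer: 3.
Nothing further is reachable.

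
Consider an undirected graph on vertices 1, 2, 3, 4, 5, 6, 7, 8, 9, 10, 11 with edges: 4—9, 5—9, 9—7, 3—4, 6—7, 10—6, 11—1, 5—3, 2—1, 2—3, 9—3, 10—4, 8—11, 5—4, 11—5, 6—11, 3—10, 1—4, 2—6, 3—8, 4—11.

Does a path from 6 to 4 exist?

Yes

Explore from 6.
Distance 1: reach 2, 7, 10, 11.
Distance 2: reach 1, 3, 4, 5, 8, 9.
Found 4.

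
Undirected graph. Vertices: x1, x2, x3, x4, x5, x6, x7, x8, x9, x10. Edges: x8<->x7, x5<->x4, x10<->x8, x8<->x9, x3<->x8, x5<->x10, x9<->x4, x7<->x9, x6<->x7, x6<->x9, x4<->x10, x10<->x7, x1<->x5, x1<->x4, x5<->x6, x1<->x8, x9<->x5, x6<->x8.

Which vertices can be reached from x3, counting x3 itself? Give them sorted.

Start at x3.
Its neighbours: x8.
Then their neighbours: x1, x6, x7, x9, x10.
Then next layer: x4, x5.
Nothing further is reachable.

x1, x3, x4, x5, x6, x7, x8, x9, x10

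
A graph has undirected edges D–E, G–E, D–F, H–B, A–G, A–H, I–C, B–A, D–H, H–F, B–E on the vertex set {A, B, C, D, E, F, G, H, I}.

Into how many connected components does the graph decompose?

2

From A: component {A, B, D, E, F, G, H}.
From C: component {C, I}.
That's 2 components.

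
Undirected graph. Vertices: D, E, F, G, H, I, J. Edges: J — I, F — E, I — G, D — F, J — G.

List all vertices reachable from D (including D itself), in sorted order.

Start at D.
Its neighbours: F.
Then their neighbours: E.
Nothing further is reachable.

D, E, F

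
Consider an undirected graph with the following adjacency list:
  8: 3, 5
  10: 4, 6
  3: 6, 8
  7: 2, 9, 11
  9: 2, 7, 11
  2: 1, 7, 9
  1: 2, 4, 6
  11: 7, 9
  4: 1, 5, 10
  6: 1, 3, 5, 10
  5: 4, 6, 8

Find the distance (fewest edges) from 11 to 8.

6

Distance 0: 11.
Distance 1: 7, 9.
Distance 2: 2.
Distance 3: 1.
Distance 4: 4, 6.
Distance 5: 3, 5, 10.
Distance 6: 8 — contains 8.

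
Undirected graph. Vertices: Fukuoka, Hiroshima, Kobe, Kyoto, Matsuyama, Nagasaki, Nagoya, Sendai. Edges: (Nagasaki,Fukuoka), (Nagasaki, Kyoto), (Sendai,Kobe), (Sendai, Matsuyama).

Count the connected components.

From Fukuoka: component {Fukuoka, Kyoto, Nagasaki}.
From Hiroshima: component {Hiroshima}.
From Kobe: component {Kobe, Matsuyama, Sendai}.
From Nagoya: component {Nagoya}.
That's 4 components.

4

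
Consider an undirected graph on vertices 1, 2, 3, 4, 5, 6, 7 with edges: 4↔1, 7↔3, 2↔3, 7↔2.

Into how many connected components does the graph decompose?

From 1: component {1, 4}.
From 2: component {2, 3, 7}.
From 5: component {5}.
From 6: component {6}.
That's 4 components.

4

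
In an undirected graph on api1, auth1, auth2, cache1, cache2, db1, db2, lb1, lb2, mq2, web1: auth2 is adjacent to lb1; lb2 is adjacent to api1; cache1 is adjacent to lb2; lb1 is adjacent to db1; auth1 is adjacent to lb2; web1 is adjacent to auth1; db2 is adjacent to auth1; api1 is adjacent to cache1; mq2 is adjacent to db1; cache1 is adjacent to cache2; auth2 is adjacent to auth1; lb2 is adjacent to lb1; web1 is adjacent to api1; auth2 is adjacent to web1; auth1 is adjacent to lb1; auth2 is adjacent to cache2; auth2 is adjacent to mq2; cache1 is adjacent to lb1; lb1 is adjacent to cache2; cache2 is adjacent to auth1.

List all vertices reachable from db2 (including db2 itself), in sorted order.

Start at db2.
Its neighbours: auth1.
Then their neighbours: auth2, cache2, lb1, lb2, web1.
Then next layer: api1, cache1, db1, mq2.
Every vertex is now reached.

api1, auth1, auth2, cache1, cache2, db1, db2, lb1, lb2, mq2, web1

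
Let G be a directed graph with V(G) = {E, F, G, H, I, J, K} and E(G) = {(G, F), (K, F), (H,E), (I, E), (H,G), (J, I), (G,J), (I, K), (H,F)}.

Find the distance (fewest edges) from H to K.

Distance 0: H.
Distance 1: E, F, G.
Distance 2: J.
Distance 3: I.
Distance 4: K — contains K.

4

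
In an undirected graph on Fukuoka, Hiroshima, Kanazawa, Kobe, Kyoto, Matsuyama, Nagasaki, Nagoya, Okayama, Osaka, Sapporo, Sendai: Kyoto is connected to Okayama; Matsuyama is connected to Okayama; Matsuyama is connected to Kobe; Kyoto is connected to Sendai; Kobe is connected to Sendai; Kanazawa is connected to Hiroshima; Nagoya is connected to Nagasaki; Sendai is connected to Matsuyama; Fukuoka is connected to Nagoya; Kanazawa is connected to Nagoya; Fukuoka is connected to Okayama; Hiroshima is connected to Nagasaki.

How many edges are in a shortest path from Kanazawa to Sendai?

5

Distance 0: Kanazawa.
Distance 1: Hiroshima, Nagoya.
Distance 2: Fukuoka, Nagasaki.
Distance 3: Okayama.
Distance 4: Kyoto, Matsuyama.
Distance 5: Kobe, Sendai — contains Sendai.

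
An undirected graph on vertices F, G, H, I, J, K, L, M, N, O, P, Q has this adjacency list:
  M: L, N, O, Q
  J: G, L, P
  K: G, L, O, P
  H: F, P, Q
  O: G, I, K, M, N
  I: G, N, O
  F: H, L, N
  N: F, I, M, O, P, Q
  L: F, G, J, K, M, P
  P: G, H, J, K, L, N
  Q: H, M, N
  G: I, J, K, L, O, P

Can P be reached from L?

Yes

Explore from L.
Distance 1: reach F, G, J, K, M, P.
Found P.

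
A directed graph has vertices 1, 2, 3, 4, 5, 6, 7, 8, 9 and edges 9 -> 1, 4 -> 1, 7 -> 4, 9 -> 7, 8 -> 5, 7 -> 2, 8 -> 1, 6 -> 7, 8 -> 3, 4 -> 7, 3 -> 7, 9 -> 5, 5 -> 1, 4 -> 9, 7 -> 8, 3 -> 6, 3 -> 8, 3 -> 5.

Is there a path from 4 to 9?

Explore from 4.
Distance 1: reach 1, 7, 9.
Found 9.

Yes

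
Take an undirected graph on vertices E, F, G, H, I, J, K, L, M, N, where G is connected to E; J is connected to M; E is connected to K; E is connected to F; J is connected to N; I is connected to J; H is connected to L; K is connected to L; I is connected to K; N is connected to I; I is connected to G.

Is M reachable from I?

Explore from I.
Distance 1: reach G, J, K, N.
Distance 2: reach E, L, M.
Found M.

Yes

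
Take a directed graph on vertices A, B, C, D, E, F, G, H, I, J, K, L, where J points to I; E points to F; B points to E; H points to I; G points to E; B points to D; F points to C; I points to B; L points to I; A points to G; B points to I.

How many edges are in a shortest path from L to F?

4

Distance 0: L.
Distance 1: I.
Distance 2: B.
Distance 3: D, E.
Distance 4: F — contains F.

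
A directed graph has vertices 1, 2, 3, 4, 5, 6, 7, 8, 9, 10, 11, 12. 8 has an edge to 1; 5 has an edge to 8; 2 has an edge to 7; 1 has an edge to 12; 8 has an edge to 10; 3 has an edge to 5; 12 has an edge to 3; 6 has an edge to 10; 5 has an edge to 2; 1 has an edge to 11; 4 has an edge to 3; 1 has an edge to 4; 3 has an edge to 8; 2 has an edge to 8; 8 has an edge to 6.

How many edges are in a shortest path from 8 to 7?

6

Distance 0: 8.
Distance 1: 1, 6, 10.
Distance 2: 4, 11, 12.
Distance 3: 3.
Distance 4: 5.
Distance 5: 2.
Distance 6: 7 — contains 7.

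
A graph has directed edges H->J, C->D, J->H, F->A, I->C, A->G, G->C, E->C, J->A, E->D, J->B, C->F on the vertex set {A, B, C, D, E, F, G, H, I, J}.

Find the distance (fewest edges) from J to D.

4

Distance 0: J.
Distance 1: A, B, H.
Distance 2: G.
Distance 3: C.
Distance 4: D, F — contains D.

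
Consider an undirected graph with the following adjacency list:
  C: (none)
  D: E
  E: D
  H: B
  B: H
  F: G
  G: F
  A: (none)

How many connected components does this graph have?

5

From A: component {A}.
From B: component {B, H}.
From C: component {C}.
From D: component {D, E}.
From F: component {F, G}.
That's 5 components.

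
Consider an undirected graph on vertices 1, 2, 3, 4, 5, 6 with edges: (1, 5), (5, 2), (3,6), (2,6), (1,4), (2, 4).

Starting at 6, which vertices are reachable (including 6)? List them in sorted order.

Start at 6.
Its neighbours: 2, 3.
Then their neighbours: 4, 5.
Then next layer: 1.
Every vertex is now reached.

1, 2, 3, 4, 5, 6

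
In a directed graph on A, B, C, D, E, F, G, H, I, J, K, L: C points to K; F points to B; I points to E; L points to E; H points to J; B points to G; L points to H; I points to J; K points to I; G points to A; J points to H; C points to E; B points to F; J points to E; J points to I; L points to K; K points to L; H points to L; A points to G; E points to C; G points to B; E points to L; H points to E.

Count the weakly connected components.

3

From A: component {A, B, F, G}.
From C: component {C, E, H, I, J, K, L}.
From D: component {D}.
That's 3 components.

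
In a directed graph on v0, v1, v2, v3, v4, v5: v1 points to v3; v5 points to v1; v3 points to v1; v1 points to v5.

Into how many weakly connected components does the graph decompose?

From v0: component {v0}.
From v1: component {v1, v3, v5}.
From v2: component {v2}.
From v4: component {v4}.
That's 4 components.

4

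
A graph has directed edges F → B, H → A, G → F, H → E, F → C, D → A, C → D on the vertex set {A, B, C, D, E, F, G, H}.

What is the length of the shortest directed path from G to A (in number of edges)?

Distance 0: G.
Distance 1: F.
Distance 2: B, C.
Distance 3: D.
Distance 4: A — contains A.

4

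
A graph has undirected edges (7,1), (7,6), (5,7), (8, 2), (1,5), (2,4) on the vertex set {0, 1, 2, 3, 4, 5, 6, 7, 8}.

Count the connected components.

4

From 0: component {0}.
From 1: component {1, 5, 6, 7}.
From 2: component {2, 4, 8}.
From 3: component {3}.
That's 4 components.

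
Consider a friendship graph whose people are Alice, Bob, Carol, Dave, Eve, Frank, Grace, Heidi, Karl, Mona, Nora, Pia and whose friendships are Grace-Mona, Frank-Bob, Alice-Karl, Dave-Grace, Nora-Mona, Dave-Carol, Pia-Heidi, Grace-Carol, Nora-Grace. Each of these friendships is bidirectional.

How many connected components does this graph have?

From Alice: component {Alice, Karl}.
From Bob: component {Bob, Frank}.
From Carol: component {Carol, Dave, Grace, Mona, Nora}.
From Eve: component {Eve}.
From Heidi: component {Heidi, Pia}.
That's 5 components.

5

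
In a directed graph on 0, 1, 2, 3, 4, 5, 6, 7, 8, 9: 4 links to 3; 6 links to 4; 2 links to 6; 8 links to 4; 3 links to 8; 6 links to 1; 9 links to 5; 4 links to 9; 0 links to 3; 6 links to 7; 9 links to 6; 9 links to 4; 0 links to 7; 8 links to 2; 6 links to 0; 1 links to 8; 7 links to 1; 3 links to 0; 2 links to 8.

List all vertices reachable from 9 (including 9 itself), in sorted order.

Start at 9.
Its neighbours: 4, 5, 6.
Then their neighbours: 0, 1, 3, 7.
Then next layer: 8.
Then next layer: 2.
Every vertex is now reached.

0, 1, 2, 3, 4, 5, 6, 7, 8, 9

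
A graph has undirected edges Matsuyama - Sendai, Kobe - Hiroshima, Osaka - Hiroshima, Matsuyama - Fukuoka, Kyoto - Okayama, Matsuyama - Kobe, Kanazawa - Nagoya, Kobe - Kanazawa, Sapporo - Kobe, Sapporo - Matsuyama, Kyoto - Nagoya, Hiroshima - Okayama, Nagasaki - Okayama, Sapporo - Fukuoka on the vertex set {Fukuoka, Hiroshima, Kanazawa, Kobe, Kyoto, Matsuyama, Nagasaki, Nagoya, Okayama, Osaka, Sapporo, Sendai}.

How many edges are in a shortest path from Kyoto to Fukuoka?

5

Distance 0: Kyoto.
Distance 1: Nagoya, Okayama.
Distance 2: Hiroshima, Kanazawa, Nagasaki.
Distance 3: Kobe, Osaka.
Distance 4: Matsuyama, Sapporo.
Distance 5: Fukuoka, Sendai — contains Fukuoka.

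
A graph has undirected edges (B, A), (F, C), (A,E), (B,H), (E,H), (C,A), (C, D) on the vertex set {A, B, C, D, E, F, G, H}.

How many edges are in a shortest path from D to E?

3

Distance 0: D.
Distance 1: C.
Distance 2: A, F.
Distance 3: B, E — contains E.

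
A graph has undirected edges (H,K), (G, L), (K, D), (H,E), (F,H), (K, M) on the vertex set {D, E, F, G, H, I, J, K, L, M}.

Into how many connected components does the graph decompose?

4

From D: component {D, E, F, H, K, M}.
From G: component {G, L}.
From I: component {I}.
From J: component {J}.
That's 4 components.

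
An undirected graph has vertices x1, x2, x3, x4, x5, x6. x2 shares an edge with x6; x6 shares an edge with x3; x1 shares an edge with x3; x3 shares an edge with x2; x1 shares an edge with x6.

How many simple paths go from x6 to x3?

x6–x1–x3
x6–x2–x3
x6–x3

3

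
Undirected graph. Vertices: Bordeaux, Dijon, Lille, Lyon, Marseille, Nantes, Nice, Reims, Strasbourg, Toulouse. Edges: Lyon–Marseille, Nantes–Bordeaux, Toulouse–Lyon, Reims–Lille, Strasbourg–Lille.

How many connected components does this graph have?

5

From Bordeaux: component {Bordeaux, Nantes}.
From Dijon: component {Dijon}.
From Lille: component {Lille, Reims, Strasbourg}.
From Lyon: component {Lyon, Marseille, Toulouse}.
From Nice: component {Nice}.
That's 5 components.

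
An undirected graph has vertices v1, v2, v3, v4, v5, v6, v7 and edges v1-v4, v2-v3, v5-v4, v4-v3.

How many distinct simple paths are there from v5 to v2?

1

v5–v4–v3–v2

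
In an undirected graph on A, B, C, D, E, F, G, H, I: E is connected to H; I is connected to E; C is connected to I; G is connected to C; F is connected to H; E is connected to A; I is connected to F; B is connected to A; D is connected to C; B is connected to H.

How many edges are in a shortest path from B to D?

Distance 0: B.
Distance 1: A, H.
Distance 2: E, F.
Distance 3: I.
Distance 4: C.
Distance 5: D, G — contains D.

5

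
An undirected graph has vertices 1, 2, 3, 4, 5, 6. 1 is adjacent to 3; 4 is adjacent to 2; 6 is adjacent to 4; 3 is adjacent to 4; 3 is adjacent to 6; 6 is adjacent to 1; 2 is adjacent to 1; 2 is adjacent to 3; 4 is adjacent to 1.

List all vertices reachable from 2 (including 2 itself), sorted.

Start at 2.
Its neighbours: 1, 3, 4.
Then their neighbours: 6.
Nothing further is reachable.

1, 2, 3, 4, 6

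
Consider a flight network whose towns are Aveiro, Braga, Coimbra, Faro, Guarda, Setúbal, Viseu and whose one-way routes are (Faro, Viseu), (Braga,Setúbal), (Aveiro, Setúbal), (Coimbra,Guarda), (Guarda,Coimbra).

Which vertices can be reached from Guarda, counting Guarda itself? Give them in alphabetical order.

Start at Guarda.
Its neighbours: Coimbra.
Nothing further is reachable.

Coimbra, Guarda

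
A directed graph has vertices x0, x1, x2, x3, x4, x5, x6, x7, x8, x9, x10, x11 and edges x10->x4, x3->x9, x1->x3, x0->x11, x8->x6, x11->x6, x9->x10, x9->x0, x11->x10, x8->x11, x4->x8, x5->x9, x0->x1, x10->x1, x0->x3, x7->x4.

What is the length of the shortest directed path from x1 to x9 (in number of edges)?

2

Distance 0: x1.
Distance 1: x3.
Distance 2: x9 — contains x9.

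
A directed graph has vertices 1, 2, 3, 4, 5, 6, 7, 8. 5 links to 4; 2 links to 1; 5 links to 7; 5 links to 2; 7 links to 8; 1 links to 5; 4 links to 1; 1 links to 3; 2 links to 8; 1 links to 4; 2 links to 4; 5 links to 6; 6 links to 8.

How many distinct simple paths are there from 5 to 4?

5→2→1→4
5→2→4
5→4

3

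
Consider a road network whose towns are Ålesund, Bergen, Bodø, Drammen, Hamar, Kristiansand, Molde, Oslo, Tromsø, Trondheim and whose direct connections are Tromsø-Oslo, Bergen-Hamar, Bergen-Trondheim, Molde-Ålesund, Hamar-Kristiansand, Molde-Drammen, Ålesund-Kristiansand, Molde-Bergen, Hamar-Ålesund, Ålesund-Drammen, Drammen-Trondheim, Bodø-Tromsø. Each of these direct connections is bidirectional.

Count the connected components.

2

From Ålesund: component {Ålesund, Bergen, Drammen, Hamar, Kristiansand, Molde, Trondheim}.
From Bodø: component {Bodø, Oslo, Tromsø}.
That's 2 components.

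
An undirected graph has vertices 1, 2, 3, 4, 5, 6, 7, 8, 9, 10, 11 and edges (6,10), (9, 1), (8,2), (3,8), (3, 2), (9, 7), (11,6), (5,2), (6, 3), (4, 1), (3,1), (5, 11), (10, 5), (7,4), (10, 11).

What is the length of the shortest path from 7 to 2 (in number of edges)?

Distance 0: 7.
Distance 1: 4, 9.
Distance 2: 1.
Distance 3: 3.
Distance 4: 2, 6, 8 — contains 2.

4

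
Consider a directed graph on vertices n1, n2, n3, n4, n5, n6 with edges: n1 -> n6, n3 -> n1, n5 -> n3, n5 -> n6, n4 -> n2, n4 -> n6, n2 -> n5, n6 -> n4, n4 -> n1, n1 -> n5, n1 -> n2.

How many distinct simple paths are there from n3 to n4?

n3→n1→n2→n5→n6→n4
n3→n1→n5→n6→n4
n3→n1→n6→n4

3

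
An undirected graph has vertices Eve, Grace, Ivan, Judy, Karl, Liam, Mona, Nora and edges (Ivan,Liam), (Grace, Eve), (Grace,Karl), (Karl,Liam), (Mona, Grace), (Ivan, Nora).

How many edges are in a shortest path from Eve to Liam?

Distance 0: Eve.
Distance 1: Grace.
Distance 2: Karl, Mona.
Distance 3: Liam — contains Liam.

3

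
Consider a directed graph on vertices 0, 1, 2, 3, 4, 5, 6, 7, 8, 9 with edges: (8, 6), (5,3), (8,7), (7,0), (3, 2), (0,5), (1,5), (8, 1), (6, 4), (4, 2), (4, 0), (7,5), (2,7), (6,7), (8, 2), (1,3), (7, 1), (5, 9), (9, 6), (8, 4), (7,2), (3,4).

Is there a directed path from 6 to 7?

Explore from 6.
Distance 1: reach 4, 7.
Found 7.

Yes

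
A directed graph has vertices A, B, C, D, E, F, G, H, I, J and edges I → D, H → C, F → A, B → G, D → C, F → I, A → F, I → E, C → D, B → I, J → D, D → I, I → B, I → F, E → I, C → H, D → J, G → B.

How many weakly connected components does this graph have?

From A: component {A, B, C, D, E, F, G, H, I, J}.
That's 1 component.

1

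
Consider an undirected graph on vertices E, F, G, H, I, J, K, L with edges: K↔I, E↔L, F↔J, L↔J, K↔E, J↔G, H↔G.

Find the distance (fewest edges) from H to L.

3

Distance 0: H.
Distance 1: G.
Distance 2: J.
Distance 3: F, L — contains L.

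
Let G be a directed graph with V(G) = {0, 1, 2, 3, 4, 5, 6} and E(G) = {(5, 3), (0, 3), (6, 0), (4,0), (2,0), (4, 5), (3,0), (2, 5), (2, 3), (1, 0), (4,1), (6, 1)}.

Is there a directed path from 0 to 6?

Explore from 0.
Distance 1: reach 3.
The search from 0 is exhausted; no directed path reaches 6.

No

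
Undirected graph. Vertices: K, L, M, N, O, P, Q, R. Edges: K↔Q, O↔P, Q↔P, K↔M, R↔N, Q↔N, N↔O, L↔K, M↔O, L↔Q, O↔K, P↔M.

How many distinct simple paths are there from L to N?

17

L–K–M–O–N
L–K–M–O–P–Q–N
L–K–M–P–O–N
L–K–M–P–Q–N
L–K–O–M–P–Q–N
L–K–O–N
L–K–O–P–Q–N
L–K–Q–N
... and 9 more.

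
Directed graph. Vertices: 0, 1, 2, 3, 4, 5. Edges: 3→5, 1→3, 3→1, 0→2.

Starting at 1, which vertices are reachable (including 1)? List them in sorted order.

1, 3, 5

Start at 1.
Its neighbours: 3.
Then their neighbours: 5.
Nothing further is reachable.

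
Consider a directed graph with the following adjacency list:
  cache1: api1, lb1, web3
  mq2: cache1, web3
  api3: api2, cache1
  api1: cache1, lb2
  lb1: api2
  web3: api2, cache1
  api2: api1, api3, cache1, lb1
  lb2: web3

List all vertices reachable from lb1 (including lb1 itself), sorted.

Start at lb1.
Its neighbours: api2.
Then their neighbours: api1, api3, cache1.
Then next layer: lb2, web3.
Nothing further is reachable.

api1, api2, api3, cache1, lb1, lb2, web3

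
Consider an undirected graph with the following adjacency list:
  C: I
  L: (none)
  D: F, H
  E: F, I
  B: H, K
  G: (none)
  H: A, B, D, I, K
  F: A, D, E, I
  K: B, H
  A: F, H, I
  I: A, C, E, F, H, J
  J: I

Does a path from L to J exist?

No

L has no edges, so nothing is reachable from it.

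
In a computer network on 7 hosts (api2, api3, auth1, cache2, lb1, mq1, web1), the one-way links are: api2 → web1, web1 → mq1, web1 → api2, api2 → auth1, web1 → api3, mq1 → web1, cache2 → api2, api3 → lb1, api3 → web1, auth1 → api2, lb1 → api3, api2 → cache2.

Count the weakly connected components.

From api2: component {api2, api3, auth1, cache2, lb1, mq1, web1}.
That's 1 component.

1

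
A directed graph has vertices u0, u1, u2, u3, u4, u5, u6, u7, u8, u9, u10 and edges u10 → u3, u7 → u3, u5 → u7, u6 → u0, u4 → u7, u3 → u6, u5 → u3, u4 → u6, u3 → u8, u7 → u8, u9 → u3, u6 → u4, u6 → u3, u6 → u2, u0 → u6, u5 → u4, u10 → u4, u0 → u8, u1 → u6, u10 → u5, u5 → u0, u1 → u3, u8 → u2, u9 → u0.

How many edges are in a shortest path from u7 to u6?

Distance 0: u7.
Distance 1: u3, u8.
Distance 2: u2, u6 — contains u6.

2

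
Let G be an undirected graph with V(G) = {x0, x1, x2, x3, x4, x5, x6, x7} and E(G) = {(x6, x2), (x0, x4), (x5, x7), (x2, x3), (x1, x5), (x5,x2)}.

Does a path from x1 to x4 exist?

Explore from x1.
Distance 1: reach x5.
Distance 2: reach x2, x7.
Distance 3: reach x3, x6.
The search is exhausted without reaching x4; it lies in a different component.

No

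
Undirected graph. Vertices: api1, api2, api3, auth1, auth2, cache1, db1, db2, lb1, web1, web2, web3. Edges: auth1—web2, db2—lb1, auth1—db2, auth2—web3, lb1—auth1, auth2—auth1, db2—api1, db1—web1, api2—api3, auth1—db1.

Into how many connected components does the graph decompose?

3

From api1: component {api1, auth1, auth2, db1, db2, lb1, web1, web2, web3}.
From api2: component {api2, api3}.
From cache1: component {cache1}.
That's 3 components.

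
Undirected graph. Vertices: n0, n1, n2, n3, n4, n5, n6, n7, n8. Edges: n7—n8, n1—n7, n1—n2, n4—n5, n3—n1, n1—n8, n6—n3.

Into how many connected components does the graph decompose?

From n0: component {n0}.
From n1: component {n1, n2, n3, n6, n7, n8}.
From n4: component {n4, n5}.
That's 3 components.

3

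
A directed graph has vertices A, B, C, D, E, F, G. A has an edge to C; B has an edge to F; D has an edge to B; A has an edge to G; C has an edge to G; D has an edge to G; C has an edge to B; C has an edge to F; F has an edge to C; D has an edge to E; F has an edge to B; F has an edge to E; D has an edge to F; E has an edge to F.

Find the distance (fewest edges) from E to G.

3

Distance 0: E.
Distance 1: F.
Distance 2: B, C.
Distance 3: G — contains G.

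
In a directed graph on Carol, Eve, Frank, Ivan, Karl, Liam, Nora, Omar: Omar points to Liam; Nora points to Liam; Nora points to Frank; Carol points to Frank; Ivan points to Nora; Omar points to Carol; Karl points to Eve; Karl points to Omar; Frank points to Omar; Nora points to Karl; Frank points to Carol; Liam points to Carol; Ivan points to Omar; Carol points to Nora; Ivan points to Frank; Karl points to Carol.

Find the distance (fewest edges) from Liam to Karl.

3

Distance 0: Liam.
Distance 1: Carol.
Distance 2: Frank, Nora.
Distance 3: Karl, Omar — contains Karl.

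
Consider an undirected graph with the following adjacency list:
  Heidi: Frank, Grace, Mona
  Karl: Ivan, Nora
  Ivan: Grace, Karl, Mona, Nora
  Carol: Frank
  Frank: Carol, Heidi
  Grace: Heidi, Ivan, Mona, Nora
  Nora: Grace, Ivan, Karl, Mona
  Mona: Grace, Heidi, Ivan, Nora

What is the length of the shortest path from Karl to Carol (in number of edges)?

5

Distance 0: Karl.
Distance 1: Ivan, Nora.
Distance 2: Grace, Mona.
Distance 3: Heidi.
Distance 4: Frank.
Distance 5: Carol — contains Carol.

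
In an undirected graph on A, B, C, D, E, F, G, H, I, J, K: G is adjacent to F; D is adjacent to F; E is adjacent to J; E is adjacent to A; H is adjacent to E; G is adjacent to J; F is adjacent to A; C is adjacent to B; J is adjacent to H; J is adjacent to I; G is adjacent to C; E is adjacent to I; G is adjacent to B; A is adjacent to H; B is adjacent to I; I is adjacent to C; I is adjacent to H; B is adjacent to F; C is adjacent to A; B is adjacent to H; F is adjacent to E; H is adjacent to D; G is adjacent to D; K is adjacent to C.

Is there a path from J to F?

Yes

Explore from J.
Distance 1: reach E, G, H, I.
Distance 2: reach A, B, C, D, F.
Found F.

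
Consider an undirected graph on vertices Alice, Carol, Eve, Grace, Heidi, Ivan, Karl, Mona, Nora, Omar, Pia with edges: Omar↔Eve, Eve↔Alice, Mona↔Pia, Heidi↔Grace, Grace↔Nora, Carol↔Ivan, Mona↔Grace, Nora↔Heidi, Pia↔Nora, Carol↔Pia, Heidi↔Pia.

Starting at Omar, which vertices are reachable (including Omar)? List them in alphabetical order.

Start at Omar.
Its neighbours: Eve.
Then their neighbours: Alice.
Nothing further is reachable.

Alice, Eve, Omar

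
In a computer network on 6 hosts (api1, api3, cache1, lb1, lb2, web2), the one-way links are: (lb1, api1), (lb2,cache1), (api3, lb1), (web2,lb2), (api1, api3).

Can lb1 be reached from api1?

Yes

Explore from api1.
Distance 1: reach api3.
Distance 2: reach lb1.
Found lb1.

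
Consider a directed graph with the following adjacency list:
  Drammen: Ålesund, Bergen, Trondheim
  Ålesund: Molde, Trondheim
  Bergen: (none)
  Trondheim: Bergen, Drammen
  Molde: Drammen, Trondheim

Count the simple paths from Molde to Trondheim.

3

Molde→Drammen→Ålesund→Trondheim
Molde→Drammen→Trondheim
Molde→Trondheim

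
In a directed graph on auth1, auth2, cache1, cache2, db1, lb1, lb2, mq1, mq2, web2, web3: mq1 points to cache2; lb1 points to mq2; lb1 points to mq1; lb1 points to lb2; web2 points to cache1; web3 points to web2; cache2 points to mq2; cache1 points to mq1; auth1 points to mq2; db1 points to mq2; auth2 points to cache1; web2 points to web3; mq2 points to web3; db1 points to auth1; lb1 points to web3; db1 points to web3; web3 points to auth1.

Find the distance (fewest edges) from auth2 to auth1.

6

Distance 0: auth2.
Distance 1: cache1.
Distance 2: mq1.
Distance 3: cache2.
Distance 4: mq2.
Distance 5: web3.
Distance 6: auth1, web2 — contains auth1.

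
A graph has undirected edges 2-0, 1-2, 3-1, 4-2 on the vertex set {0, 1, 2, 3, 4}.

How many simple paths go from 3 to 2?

1

3–1–2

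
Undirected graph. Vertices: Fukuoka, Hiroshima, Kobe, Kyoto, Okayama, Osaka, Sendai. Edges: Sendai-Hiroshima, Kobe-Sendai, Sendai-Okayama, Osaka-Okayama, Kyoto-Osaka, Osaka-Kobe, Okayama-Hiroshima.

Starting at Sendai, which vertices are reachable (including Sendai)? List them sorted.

Hiroshima, Kobe, Kyoto, Okayama, Osaka, Sendai

Start at Sendai.
Its neighbours: Hiroshima, Kobe, Okayama.
Then their neighbours: Osaka.
Then next layer: Kyoto.
Nothing further is reachable.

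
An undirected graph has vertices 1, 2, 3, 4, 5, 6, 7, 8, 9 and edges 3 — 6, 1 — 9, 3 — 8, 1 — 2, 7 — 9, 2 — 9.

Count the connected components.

4

From 1: component {1, 2, 7, 9}.
From 3: component {3, 6, 8}.
From 4: component {4}.
From 5: component {5}.
That's 4 components.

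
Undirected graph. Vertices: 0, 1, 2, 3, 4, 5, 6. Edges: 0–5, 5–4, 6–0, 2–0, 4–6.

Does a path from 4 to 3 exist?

Explore from 4.
Distance 1: reach 5, 6.
Distance 2: reach 0.
Distance 3: reach 2.
The search is exhausted without reaching 3; it lies in a different component.

No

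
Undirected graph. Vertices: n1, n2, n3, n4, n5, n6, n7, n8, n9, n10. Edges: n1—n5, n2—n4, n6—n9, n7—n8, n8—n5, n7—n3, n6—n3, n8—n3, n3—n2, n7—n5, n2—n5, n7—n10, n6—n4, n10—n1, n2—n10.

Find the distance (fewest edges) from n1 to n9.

Distance 0: n1.
Distance 1: n5, n10.
Distance 2: n2, n7, n8.
Distance 3: n3, n4.
Distance 4: n6.
Distance 5: n9 — contains n9.

5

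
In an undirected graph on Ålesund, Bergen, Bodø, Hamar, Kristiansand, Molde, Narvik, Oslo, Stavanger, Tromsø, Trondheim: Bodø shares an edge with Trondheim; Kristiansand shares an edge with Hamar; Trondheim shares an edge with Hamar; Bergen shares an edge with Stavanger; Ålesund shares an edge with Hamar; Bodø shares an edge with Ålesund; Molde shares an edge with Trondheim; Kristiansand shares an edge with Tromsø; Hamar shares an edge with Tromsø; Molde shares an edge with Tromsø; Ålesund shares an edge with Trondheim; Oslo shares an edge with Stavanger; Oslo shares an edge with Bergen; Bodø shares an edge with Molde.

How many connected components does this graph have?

3

From Ålesund: component {Ålesund, Bodø, Hamar, Kristiansand, Molde, Tromsø, Trondheim}.
From Bergen: component {Bergen, Oslo, Stavanger}.
From Narvik: component {Narvik}.
That's 3 components.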